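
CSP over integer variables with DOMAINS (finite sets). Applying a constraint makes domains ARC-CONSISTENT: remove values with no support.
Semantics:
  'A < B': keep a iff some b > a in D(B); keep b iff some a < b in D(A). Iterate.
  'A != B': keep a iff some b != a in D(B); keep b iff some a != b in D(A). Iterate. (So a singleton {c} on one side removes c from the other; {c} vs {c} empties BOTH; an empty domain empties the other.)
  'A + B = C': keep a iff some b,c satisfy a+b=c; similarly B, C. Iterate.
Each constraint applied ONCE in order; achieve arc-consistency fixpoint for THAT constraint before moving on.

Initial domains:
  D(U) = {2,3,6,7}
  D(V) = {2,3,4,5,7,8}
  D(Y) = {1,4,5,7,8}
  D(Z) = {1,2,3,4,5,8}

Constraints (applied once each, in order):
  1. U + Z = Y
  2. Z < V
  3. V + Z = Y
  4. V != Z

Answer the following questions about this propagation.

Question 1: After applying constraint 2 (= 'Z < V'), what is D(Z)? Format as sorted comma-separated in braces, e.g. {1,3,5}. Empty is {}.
Constraint 1 (U + Z = Y) on D(U)={2,3,6,7} D(Z)={1,2,3,4,5,8} D(Y)={1,4,5,7,8}: Z {1,2,3,4,5,8}->{1,2,3,4,5}; Y {1,4,5,7,8}->{4,5,7,8}
Constraint 2 (Z < V) on D(Z)={1,2,3,4,5} D(V)={2,3,4,5,7,8}: no change
So after constraint 2: D(Z) = {1,2,3,4,5}

Answer: {1,2,3,4,5}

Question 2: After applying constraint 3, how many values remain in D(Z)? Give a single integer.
Answer: 5

Derivation:
Constraint 1 (U + Z = Y) on D(U)={2,3,6,7} D(Z)={1,2,3,4,5,8} D(Y)={1,4,5,7,8}: Z {1,2,3,4,5,8}->{1,2,3,4,5}; Y {1,4,5,7,8}->{4,5,7,8}
Constraint 2 (Z < V) on D(Z)={1,2,3,4,5} D(V)={2,3,4,5,7,8}: no change
Constraint 3 (V + Z = Y) on D(V)={2,3,4,5,7,8} D(Z)={1,2,3,4,5} D(Y)={4,5,7,8}: V {2,3,4,5,7,8}->{2,3,4,5,7}
So after constraint 3: D(Z)={1,2,3,4,5}, size = 5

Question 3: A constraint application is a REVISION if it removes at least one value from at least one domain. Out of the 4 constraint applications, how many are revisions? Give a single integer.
Answer: 2

Derivation:
Constraint 1 (U + Z = Y) on D(U)={2,3,6,7} D(Z)={1,2,3,4,5,8} D(Y)={1,4,5,7,8}: Z {1,2,3,4,5,8}->{1,2,3,4,5}; Y {1,4,5,7,8}->{4,5,7,8} => REVISION
Constraint 2 (Z < V) on D(Z)={1,2,3,4,5} D(V)={2,3,4,5,7,8}: no change => not a revision
Constraint 3 (V + Z = Y) on D(V)={2,3,4,5,7,8} D(Z)={1,2,3,4,5} D(Y)={4,5,7,8}: V {2,3,4,5,7,8}->{2,3,4,5,7} => REVISION
Constraint 4 (V != Z) on D(V)={2,3,4,5,7} D(Z)={1,2,3,4,5}: no change => not a revision
Total revisions = 2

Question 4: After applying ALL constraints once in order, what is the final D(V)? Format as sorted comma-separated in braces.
Answer: {2,3,4,5,7}

Derivation:
Constraint 1 (U + Z = Y) on D(U)={2,3,6,7} D(Z)={1,2,3,4,5,8} D(Y)={1,4,5,7,8}: Z {1,2,3,4,5,8}->{1,2,3,4,5}; Y {1,4,5,7,8}->{4,5,7,8}
Constraint 2 (Z < V) on D(Z)={1,2,3,4,5} D(V)={2,3,4,5,7,8}: no change
Constraint 3 (V + Z = Y) on D(V)={2,3,4,5,7,8} D(Z)={1,2,3,4,5} D(Y)={4,5,7,8}: V {2,3,4,5,7,8}->{2,3,4,5,7}
Constraint 4 (V != Z) on D(V)={2,3,4,5,7} D(Z)={1,2,3,4,5}: no change
So after all 4 constraints: D(V) = {2,3,4,5,7}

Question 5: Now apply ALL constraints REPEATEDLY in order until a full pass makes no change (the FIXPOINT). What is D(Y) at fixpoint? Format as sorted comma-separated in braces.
pass 0 (initial): D(Y)={1,4,5,7,8}
pass 1: V {2,3,4,5,7,8}->{2,3,4,5,7}; Y {1,4,5,7,8}->{4,5,7,8}; Z {1,2,3,4,5,8}->{1,2,3,4,5}
pass 2: no change
Fixpoint after 2 passes: D(Y) = {4,5,7,8}

Answer: {4,5,7,8}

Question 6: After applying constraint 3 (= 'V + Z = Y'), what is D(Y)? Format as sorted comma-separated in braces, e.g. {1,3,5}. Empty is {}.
Answer: {4,5,7,8}

Derivation:
Constraint 1 (U + Z = Y) on D(U)={2,3,6,7} D(Z)={1,2,3,4,5,8} D(Y)={1,4,5,7,8}: Z {1,2,3,4,5,8}->{1,2,3,4,5}; Y {1,4,5,7,8}->{4,5,7,8}
Constraint 2 (Z < V) on D(Z)={1,2,3,4,5} D(V)={2,3,4,5,7,8}: no change
Constraint 3 (V + Z = Y) on D(V)={2,3,4,5,7,8} D(Z)={1,2,3,4,5} D(Y)={4,5,7,8}: V {2,3,4,5,7,8}->{2,3,4,5,7}
So after constraint 3: D(Y) = {4,5,7,8}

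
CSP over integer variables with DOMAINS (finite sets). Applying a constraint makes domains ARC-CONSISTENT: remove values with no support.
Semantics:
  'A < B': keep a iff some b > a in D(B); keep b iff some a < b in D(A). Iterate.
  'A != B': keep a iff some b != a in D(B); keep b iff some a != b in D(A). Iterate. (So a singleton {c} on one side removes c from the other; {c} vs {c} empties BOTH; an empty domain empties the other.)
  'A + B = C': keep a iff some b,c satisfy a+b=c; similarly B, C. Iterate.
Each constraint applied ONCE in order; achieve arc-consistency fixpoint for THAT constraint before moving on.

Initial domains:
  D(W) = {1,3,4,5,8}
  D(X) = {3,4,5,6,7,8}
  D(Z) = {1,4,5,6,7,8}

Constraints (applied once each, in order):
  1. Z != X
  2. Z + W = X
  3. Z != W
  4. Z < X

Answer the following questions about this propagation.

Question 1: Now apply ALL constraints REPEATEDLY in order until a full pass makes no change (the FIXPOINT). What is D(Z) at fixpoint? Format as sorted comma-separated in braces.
Answer: {1,4,5,6,7}

Derivation:
pass 0 (initial): D(Z)={1,4,5,6,7,8}
pass 1: W {1,3,4,5,8}->{1,3,4,5}; X {3,4,5,6,7,8}->{4,5,6,7,8}; Z {1,4,5,6,7,8}->{1,4,5,6,7}
pass 2: no change
Fixpoint after 2 passes: D(Z) = {1,4,5,6,7}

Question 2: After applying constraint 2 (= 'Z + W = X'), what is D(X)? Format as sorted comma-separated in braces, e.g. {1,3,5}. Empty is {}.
Constraint 1 (Z != X) on D(Z)={1,4,5,6,7,8} D(X)={3,4,5,6,7,8}: no change
Constraint 2 (Z + W = X) on D(Z)={1,4,5,6,7,8} D(W)={1,3,4,5,8} D(X)={3,4,5,6,7,8}: Z {1,4,5,6,7,8}->{1,4,5,6,7}; W {1,3,4,5,8}->{1,3,4,5}; X {3,4,5,6,7,8}->{4,5,6,7,8}
So after constraint 2: D(X) = {4,5,6,7,8}

Answer: {4,5,6,7,8}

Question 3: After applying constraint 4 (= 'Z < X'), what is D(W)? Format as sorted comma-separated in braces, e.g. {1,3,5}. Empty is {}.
Answer: {1,3,4,5}

Derivation:
Constraint 1 (Z != X) on D(Z)={1,4,5,6,7,8} D(X)={3,4,5,6,7,8}: no change
Constraint 2 (Z + W = X) on D(Z)={1,4,5,6,7,8} D(W)={1,3,4,5,8} D(X)={3,4,5,6,7,8}: Z {1,4,5,6,7,8}->{1,4,5,6,7}; W {1,3,4,5,8}->{1,3,4,5}; X {3,4,5,6,7,8}->{4,5,6,7,8}
Constraint 3 (Z != W) on D(Z)={1,4,5,6,7} D(W)={1,3,4,5}: no change
Constraint 4 (Z < X) on D(Z)={1,4,5,6,7} D(X)={4,5,6,7,8}: no change
So after constraint 4: D(W) = {1,3,4,5}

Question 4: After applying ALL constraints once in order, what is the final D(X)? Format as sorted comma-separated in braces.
Answer: {4,5,6,7,8}

Derivation:
Constraint 1 (Z != X) on D(Z)={1,4,5,6,7,8} D(X)={3,4,5,6,7,8}: no change
Constraint 2 (Z + W = X) on D(Z)={1,4,5,6,7,8} D(W)={1,3,4,5,8} D(X)={3,4,5,6,7,8}: Z {1,4,5,6,7,8}->{1,4,5,6,7}; W {1,3,4,5,8}->{1,3,4,5}; X {3,4,5,6,7,8}->{4,5,6,7,8}
Constraint 3 (Z != W) on D(Z)={1,4,5,6,7} D(W)={1,3,4,5}: no change
Constraint 4 (Z < X) on D(Z)={1,4,5,6,7} D(X)={4,5,6,7,8}: no change
So after all 4 constraints: D(X) = {4,5,6,7,8}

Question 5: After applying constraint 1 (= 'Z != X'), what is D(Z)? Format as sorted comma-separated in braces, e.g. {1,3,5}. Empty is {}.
Constraint 1 (Z != X) on D(Z)={1,4,5,6,7,8} D(X)={3,4,5,6,7,8}: no change
So after constraint 1: D(Z) = {1,4,5,6,7,8}

Answer: {1,4,5,6,7,8}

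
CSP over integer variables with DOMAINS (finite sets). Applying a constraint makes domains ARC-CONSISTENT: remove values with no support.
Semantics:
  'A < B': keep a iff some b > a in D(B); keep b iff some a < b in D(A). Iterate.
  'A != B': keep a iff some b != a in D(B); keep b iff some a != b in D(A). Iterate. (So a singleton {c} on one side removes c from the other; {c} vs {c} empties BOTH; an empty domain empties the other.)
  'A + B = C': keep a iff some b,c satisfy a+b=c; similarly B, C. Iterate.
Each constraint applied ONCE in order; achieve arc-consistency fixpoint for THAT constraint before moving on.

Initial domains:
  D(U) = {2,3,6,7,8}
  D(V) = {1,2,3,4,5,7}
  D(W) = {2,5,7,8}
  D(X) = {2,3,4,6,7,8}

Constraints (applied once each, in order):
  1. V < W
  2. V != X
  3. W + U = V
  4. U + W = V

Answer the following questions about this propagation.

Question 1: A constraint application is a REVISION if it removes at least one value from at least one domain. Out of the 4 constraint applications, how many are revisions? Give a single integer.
Answer: 1

Derivation:
Constraint 1 (V < W) on D(V)={1,2,3,4,5,7} D(W)={2,5,7,8}: no change => not a revision
Constraint 2 (V != X) on D(V)={1,2,3,4,5,7} D(X)={2,3,4,6,7,8}: no change => not a revision
Constraint 3 (W + U = V) on D(W)={2,5,7,8} D(U)={2,3,6,7,8} D(V)={1,2,3,4,5,7}: W {2,5,7,8}->{2,5}; U {2,3,6,7,8}->{2,3}; V {1,2,3,4,5,7}->{4,5,7} => REVISION
Constraint 4 (U + W = V) on D(U)={2,3} D(W)={2,5} D(V)={4,5,7}: no change => not a revision
Total revisions = 1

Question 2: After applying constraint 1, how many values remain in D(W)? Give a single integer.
Answer: 4

Derivation:
Constraint 1 (V < W) on D(V)={1,2,3,4,5,7} D(W)={2,5,7,8}: no change
So after constraint 1: D(W)={2,5,7,8}, size = 4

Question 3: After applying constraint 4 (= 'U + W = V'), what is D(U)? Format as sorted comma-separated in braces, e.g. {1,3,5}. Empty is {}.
Answer: {2,3}

Derivation:
Constraint 1 (V < W) on D(V)={1,2,3,4,5,7} D(W)={2,5,7,8}: no change
Constraint 2 (V != X) on D(V)={1,2,3,4,5,7} D(X)={2,3,4,6,7,8}: no change
Constraint 3 (W + U = V) on D(W)={2,5,7,8} D(U)={2,3,6,7,8} D(V)={1,2,3,4,5,7}: W {2,5,7,8}->{2,5}; U {2,3,6,7,8}->{2,3}; V {1,2,3,4,5,7}->{4,5,7}
Constraint 4 (U + W = V) on D(U)={2,3} D(W)={2,5} D(V)={4,5,7}: no change
So after constraint 4: D(U) = {2,3}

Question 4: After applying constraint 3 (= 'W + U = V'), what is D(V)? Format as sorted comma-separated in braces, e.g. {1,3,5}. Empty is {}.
Answer: {4,5,7}

Derivation:
Constraint 1 (V < W) on D(V)={1,2,3,4,5,7} D(W)={2,5,7,8}: no change
Constraint 2 (V != X) on D(V)={1,2,3,4,5,7} D(X)={2,3,4,6,7,8}: no change
Constraint 3 (W + U = V) on D(W)={2,5,7,8} D(U)={2,3,6,7,8} D(V)={1,2,3,4,5,7}: W {2,5,7,8}->{2,5}; U {2,3,6,7,8}->{2,3}; V {1,2,3,4,5,7}->{4,5,7}
So after constraint 3: D(V) = {4,5,7}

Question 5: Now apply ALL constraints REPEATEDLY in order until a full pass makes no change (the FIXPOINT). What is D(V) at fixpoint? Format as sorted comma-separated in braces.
pass 0 (initial): D(V)={1,2,3,4,5,7}
pass 1: U {2,3,6,7,8}->{2,3}; V {1,2,3,4,5,7}->{4,5,7}; W {2,5,7,8}->{2,5}
pass 2: U {2,3}->{}; V {4,5,7}->{}; W {2,5}->{}; X {2,3,4,6,7,8}->{2,3,6,7,8}
pass 3: X {2,3,6,7,8}->{}
pass 4: no change
Fixpoint after 4 passes: D(V) = {}

Answer: {}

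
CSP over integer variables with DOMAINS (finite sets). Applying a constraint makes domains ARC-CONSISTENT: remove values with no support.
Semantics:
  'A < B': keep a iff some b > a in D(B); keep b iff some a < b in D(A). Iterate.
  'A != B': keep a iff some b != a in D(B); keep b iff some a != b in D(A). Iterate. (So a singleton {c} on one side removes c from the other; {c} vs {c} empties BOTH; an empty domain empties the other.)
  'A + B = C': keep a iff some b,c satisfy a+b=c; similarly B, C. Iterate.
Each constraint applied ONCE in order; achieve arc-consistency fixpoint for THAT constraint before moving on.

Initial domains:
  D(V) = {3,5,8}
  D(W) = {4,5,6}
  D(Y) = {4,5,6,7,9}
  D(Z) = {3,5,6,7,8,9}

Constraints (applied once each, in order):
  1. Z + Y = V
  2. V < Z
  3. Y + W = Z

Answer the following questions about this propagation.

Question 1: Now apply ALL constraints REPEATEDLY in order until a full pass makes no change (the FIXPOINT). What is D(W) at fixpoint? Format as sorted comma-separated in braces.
pass 0 (initial): D(W)={4,5,6}
pass 1: V {3,5,8}->{}; W {4,5,6}->{}; Y {4,5,6,7,9}->{}; Z {3,5,6,7,8,9}->{}
pass 2: no change
Fixpoint after 2 passes: D(W) = {}

Answer: {}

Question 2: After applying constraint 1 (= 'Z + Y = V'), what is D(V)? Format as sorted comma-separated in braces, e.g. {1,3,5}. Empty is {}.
Answer: {8}

Derivation:
Constraint 1 (Z + Y = V) on D(Z)={3,5,6,7,8,9} D(Y)={4,5,6,7,9} D(V)={3,5,8}: Z {3,5,6,7,8,9}->{3}; Y {4,5,6,7,9}->{5}; V {3,5,8}->{8}
So after constraint 1: D(V) = {8}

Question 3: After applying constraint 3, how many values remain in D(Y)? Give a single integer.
Constraint 1 (Z + Y = V) on D(Z)={3,5,6,7,8,9} D(Y)={4,5,6,7,9} D(V)={3,5,8}: Z {3,5,6,7,8,9}->{3}; Y {4,5,6,7,9}->{5}; V {3,5,8}->{8}
Constraint 2 (V < Z) on D(V)={8} D(Z)={3}: V {8}->{}; Z {3}->{}
Constraint 3 (Y + W = Z) on D(Y)={5} D(W)={4,5,6} D(Z)={}: Y {5}->{}; W {4,5,6}->{}
So after constraint 3: D(Y)={}, size = 0

Answer: 0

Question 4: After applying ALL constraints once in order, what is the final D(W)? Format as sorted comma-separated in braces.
Answer: {}

Derivation:
Constraint 1 (Z + Y = V) on D(Z)={3,5,6,7,8,9} D(Y)={4,5,6,7,9} D(V)={3,5,8}: Z {3,5,6,7,8,9}->{3}; Y {4,5,6,7,9}->{5}; V {3,5,8}->{8}
Constraint 2 (V < Z) on D(V)={8} D(Z)={3}: V {8}->{}; Z {3}->{}
Constraint 3 (Y + W = Z) on D(Y)={5} D(W)={4,5,6} D(Z)={}: Y {5}->{}; W {4,5,6}->{}
So after all 3 constraints: D(W) = {}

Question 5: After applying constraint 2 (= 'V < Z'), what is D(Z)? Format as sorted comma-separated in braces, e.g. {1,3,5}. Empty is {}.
Constraint 1 (Z + Y = V) on D(Z)={3,5,6,7,8,9} D(Y)={4,5,6,7,9} D(V)={3,5,8}: Z {3,5,6,7,8,9}->{3}; Y {4,5,6,7,9}->{5}; V {3,5,8}->{8}
Constraint 2 (V < Z) on D(V)={8} D(Z)={3}: V {8}->{}; Z {3}->{}
So after constraint 2: D(Z) = {}

Answer: {}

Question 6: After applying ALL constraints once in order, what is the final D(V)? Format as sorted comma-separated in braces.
Answer: {}

Derivation:
Constraint 1 (Z + Y = V) on D(Z)={3,5,6,7,8,9} D(Y)={4,5,6,7,9} D(V)={3,5,8}: Z {3,5,6,7,8,9}->{3}; Y {4,5,6,7,9}->{5}; V {3,5,8}->{8}
Constraint 2 (V < Z) on D(V)={8} D(Z)={3}: V {8}->{}; Z {3}->{}
Constraint 3 (Y + W = Z) on D(Y)={5} D(W)={4,5,6} D(Z)={}: Y {5}->{}; W {4,5,6}->{}
So after all 3 constraints: D(V) = {}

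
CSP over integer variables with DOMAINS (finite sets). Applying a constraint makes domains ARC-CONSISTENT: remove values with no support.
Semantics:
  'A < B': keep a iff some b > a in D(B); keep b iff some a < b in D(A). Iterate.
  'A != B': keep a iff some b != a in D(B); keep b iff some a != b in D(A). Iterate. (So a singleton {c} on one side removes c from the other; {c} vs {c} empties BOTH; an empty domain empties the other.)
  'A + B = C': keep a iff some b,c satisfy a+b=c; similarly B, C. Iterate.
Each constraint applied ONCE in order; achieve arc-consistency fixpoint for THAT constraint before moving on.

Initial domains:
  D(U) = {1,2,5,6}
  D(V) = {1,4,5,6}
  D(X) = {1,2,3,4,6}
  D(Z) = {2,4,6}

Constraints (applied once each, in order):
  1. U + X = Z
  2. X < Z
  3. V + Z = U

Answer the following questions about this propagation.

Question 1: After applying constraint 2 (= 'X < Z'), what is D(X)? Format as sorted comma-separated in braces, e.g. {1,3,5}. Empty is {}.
Answer: {1,2,3,4}

Derivation:
Constraint 1 (U + X = Z) on D(U)={1,2,5,6} D(X)={1,2,3,4,6} D(Z)={2,4,6}: U {1,2,5,6}->{1,2,5}; X {1,2,3,4,6}->{1,2,3,4}
Constraint 2 (X < Z) on D(X)={1,2,3,4} D(Z)={2,4,6}: no change
So after constraint 2: D(X) = {1,2,3,4}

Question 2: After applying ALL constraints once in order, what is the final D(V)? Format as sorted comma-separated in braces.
Constraint 1 (U + X = Z) on D(U)={1,2,5,6} D(X)={1,2,3,4,6} D(Z)={2,4,6}: U {1,2,5,6}->{1,2,5}; X {1,2,3,4,6}->{1,2,3,4}
Constraint 2 (X < Z) on D(X)={1,2,3,4} D(Z)={2,4,6}: no change
Constraint 3 (V + Z = U) on D(V)={1,4,5,6} D(Z)={2,4,6} D(U)={1,2,5}: V {1,4,5,6}->{1}; Z {2,4,6}->{4}; U {1,2,5}->{5}
So after all 3 constraints: D(V) = {1}

Answer: {1}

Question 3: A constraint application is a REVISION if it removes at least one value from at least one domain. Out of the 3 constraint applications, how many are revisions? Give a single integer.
Constraint 1 (U + X = Z) on D(U)={1,2,5,6} D(X)={1,2,3,4,6} D(Z)={2,4,6}: U {1,2,5,6}->{1,2,5}; X {1,2,3,4,6}->{1,2,3,4} => REVISION
Constraint 2 (X < Z) on D(X)={1,2,3,4} D(Z)={2,4,6}: no change => not a revision
Constraint 3 (V + Z = U) on D(V)={1,4,5,6} D(Z)={2,4,6} D(U)={1,2,5}: V {1,4,5,6}->{1}; Z {2,4,6}->{4}; U {1,2,5}->{5} => REVISION
Total revisions = 2

Answer: 2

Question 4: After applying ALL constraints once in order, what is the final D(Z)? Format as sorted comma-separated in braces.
Answer: {4}

Derivation:
Constraint 1 (U + X = Z) on D(U)={1,2,5,6} D(X)={1,2,3,4,6} D(Z)={2,4,6}: U {1,2,5,6}->{1,2,5}; X {1,2,3,4,6}->{1,2,3,4}
Constraint 2 (X < Z) on D(X)={1,2,3,4} D(Z)={2,4,6}: no change
Constraint 3 (V + Z = U) on D(V)={1,4,5,6} D(Z)={2,4,6} D(U)={1,2,5}: V {1,4,5,6}->{1}; Z {2,4,6}->{4}; U {1,2,5}->{5}
So after all 3 constraints: D(Z) = {4}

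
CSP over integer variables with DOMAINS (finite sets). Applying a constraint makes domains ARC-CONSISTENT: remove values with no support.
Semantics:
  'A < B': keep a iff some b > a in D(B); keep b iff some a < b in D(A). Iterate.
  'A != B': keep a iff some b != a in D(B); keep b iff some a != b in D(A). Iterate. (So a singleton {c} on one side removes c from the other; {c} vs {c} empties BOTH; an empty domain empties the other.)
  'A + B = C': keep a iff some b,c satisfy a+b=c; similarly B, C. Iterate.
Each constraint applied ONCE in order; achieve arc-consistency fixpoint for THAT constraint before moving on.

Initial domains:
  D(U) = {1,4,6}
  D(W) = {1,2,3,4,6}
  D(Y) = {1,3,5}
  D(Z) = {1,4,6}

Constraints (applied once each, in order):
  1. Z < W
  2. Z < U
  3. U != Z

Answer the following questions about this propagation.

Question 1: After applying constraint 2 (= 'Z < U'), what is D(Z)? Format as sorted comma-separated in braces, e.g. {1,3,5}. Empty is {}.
Constraint 1 (Z < W) on D(Z)={1,4,6} D(W)={1,2,3,4,6}: Z {1,4,6}->{1,4}; W {1,2,3,4,6}->{2,3,4,6}
Constraint 2 (Z < U) on D(Z)={1,4} D(U)={1,4,6}: U {1,4,6}->{4,6}
So after constraint 2: D(Z) = {1,4}

Answer: {1,4}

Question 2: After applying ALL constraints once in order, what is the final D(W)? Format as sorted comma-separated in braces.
Answer: {2,3,4,6}

Derivation:
Constraint 1 (Z < W) on D(Z)={1,4,6} D(W)={1,2,3,4,6}: Z {1,4,6}->{1,4}; W {1,2,3,4,6}->{2,3,4,6}
Constraint 2 (Z < U) on D(Z)={1,4} D(U)={1,4,6}: U {1,4,6}->{4,6}
Constraint 3 (U != Z) on D(U)={4,6} D(Z)={1,4}: no change
So after all 3 constraints: D(W) = {2,3,4,6}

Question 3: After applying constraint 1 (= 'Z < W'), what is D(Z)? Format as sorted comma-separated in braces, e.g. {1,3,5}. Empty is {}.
Constraint 1 (Z < W) on D(Z)={1,4,6} D(W)={1,2,3,4,6}: Z {1,4,6}->{1,4}; W {1,2,3,4,6}->{2,3,4,6}
So after constraint 1: D(Z) = {1,4}

Answer: {1,4}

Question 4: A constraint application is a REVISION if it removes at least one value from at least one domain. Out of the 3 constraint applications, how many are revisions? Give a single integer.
Answer: 2

Derivation:
Constraint 1 (Z < W) on D(Z)={1,4,6} D(W)={1,2,3,4,6}: Z {1,4,6}->{1,4}; W {1,2,3,4,6}->{2,3,4,6} => REVISION
Constraint 2 (Z < U) on D(Z)={1,4} D(U)={1,4,6}: U {1,4,6}->{4,6} => REVISION
Constraint 3 (U != Z) on D(U)={4,6} D(Z)={1,4}: no change => not a revision
Total revisions = 2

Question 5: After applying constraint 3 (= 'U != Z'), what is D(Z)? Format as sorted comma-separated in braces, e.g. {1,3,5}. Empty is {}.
Answer: {1,4}

Derivation:
Constraint 1 (Z < W) on D(Z)={1,4,6} D(W)={1,2,3,4,6}: Z {1,4,6}->{1,4}; W {1,2,3,4,6}->{2,3,4,6}
Constraint 2 (Z < U) on D(Z)={1,4} D(U)={1,4,6}: U {1,4,6}->{4,6}
Constraint 3 (U != Z) on D(U)={4,6} D(Z)={1,4}: no change
So after constraint 3: D(Z) = {1,4}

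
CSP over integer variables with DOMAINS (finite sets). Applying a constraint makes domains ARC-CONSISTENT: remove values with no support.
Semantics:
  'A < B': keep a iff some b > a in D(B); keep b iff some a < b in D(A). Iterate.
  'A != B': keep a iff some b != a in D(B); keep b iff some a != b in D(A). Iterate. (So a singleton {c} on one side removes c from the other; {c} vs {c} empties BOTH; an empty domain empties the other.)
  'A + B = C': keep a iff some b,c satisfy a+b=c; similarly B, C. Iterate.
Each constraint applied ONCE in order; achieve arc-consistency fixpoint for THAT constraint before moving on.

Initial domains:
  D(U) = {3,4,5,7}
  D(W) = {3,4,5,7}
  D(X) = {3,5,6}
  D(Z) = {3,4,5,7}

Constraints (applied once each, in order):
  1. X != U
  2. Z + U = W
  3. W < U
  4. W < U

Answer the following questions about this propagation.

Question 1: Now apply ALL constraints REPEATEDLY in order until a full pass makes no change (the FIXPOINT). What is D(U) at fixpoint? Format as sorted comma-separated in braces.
pass 0 (initial): D(U)={3,4,5,7}
pass 1: U {3,4,5,7}->{}; W {3,4,5,7}->{}; Z {3,4,5,7}->{3,4}
pass 2: X {3,5,6}->{}; Z {3,4}->{}
pass 3: no change
Fixpoint after 3 passes: D(U) = {}

Answer: {}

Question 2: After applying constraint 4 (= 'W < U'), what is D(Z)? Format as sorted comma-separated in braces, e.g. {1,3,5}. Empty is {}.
Constraint 1 (X != U) on D(X)={3,5,6} D(U)={3,4,5,7}: no change
Constraint 2 (Z + U = W) on D(Z)={3,4,5,7} D(U)={3,4,5,7} D(W)={3,4,5,7}: Z {3,4,5,7}->{3,4}; U {3,4,5,7}->{3,4}; W {3,4,5,7}->{7}
Constraint 3 (W < U) on D(W)={7} D(U)={3,4}: W {7}->{}; U {3,4}->{}
Constraint 4 (W < U) on D(W)={} D(U)={}: no change
So after constraint 4: D(Z) = {3,4}

Answer: {3,4}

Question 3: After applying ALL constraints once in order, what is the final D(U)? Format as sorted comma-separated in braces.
Constraint 1 (X != U) on D(X)={3,5,6} D(U)={3,4,5,7}: no change
Constraint 2 (Z + U = W) on D(Z)={3,4,5,7} D(U)={3,4,5,7} D(W)={3,4,5,7}: Z {3,4,5,7}->{3,4}; U {3,4,5,7}->{3,4}; W {3,4,5,7}->{7}
Constraint 3 (W < U) on D(W)={7} D(U)={3,4}: W {7}->{}; U {3,4}->{}
Constraint 4 (W < U) on D(W)={} D(U)={}: no change
So after all 4 constraints: D(U) = {}

Answer: {}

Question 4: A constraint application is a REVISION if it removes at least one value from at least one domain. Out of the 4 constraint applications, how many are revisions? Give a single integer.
Constraint 1 (X != U) on D(X)={3,5,6} D(U)={3,4,5,7}: no change => not a revision
Constraint 2 (Z + U = W) on D(Z)={3,4,5,7} D(U)={3,4,5,7} D(W)={3,4,5,7}: Z {3,4,5,7}->{3,4}; U {3,4,5,7}->{3,4}; W {3,4,5,7}->{7} => REVISION
Constraint 3 (W < U) on D(W)={7} D(U)={3,4}: W {7}->{}; U {3,4}->{} => REVISION
Constraint 4 (W < U) on D(W)={} D(U)={}: no change => not a revision
Total revisions = 2

Answer: 2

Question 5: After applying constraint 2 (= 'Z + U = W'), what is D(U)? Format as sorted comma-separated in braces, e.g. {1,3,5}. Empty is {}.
Answer: {3,4}

Derivation:
Constraint 1 (X != U) on D(X)={3,5,6} D(U)={3,4,5,7}: no change
Constraint 2 (Z + U = W) on D(Z)={3,4,5,7} D(U)={3,4,5,7} D(W)={3,4,5,7}: Z {3,4,5,7}->{3,4}; U {3,4,5,7}->{3,4}; W {3,4,5,7}->{7}
So after constraint 2: D(U) = {3,4}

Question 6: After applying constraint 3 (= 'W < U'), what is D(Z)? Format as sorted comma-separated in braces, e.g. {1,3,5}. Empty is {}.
Constraint 1 (X != U) on D(X)={3,5,6} D(U)={3,4,5,7}: no change
Constraint 2 (Z + U = W) on D(Z)={3,4,5,7} D(U)={3,4,5,7} D(W)={3,4,5,7}: Z {3,4,5,7}->{3,4}; U {3,4,5,7}->{3,4}; W {3,4,5,7}->{7}
Constraint 3 (W < U) on D(W)={7} D(U)={3,4}: W {7}->{}; U {3,4}->{}
So after constraint 3: D(Z) = {3,4}

Answer: {3,4}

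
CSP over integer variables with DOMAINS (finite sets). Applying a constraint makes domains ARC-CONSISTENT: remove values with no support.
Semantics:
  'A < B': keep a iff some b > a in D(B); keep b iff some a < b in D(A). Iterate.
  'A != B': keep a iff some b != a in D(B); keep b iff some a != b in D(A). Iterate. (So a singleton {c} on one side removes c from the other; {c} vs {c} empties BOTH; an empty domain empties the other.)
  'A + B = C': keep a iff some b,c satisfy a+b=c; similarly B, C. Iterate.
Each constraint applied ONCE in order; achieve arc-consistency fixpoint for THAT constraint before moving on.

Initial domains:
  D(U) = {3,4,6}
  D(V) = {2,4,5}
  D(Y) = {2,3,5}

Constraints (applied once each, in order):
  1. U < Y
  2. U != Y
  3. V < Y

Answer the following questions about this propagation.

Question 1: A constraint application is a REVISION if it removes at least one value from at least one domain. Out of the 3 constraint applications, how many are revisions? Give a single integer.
Constraint 1 (U < Y) on D(U)={3,4,6} D(Y)={2,3,5}: U {3,4,6}->{3,4}; Y {2,3,5}->{5} => REVISION
Constraint 2 (U != Y) on D(U)={3,4} D(Y)={5}: no change => not a revision
Constraint 3 (V < Y) on D(V)={2,4,5} D(Y)={5}: V {2,4,5}->{2,4} => REVISION
Total revisions = 2

Answer: 2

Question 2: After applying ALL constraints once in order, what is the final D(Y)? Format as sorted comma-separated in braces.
Answer: {5}

Derivation:
Constraint 1 (U < Y) on D(U)={3,4,6} D(Y)={2,3,5}: U {3,4,6}->{3,4}; Y {2,3,5}->{5}
Constraint 2 (U != Y) on D(U)={3,4} D(Y)={5}: no change
Constraint 3 (V < Y) on D(V)={2,4,5} D(Y)={5}: V {2,4,5}->{2,4}
So after all 3 constraints: D(Y) = {5}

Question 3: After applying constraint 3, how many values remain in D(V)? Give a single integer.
Constraint 1 (U < Y) on D(U)={3,4,6} D(Y)={2,3,5}: U {3,4,6}->{3,4}; Y {2,3,5}->{5}
Constraint 2 (U != Y) on D(U)={3,4} D(Y)={5}: no change
Constraint 3 (V < Y) on D(V)={2,4,5} D(Y)={5}: V {2,4,5}->{2,4}
So after constraint 3: D(V)={2,4}, size = 2

Answer: 2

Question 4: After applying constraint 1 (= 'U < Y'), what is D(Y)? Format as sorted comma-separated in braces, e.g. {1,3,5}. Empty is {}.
Constraint 1 (U < Y) on D(U)={3,4,6} D(Y)={2,3,5}: U {3,4,6}->{3,4}; Y {2,3,5}->{5}
So after constraint 1: D(Y) = {5}

Answer: {5}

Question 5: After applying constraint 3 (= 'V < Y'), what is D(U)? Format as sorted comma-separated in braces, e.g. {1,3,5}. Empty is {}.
Answer: {3,4}

Derivation:
Constraint 1 (U < Y) on D(U)={3,4,6} D(Y)={2,3,5}: U {3,4,6}->{3,4}; Y {2,3,5}->{5}
Constraint 2 (U != Y) on D(U)={3,4} D(Y)={5}: no change
Constraint 3 (V < Y) on D(V)={2,4,5} D(Y)={5}: V {2,4,5}->{2,4}
So after constraint 3: D(U) = {3,4}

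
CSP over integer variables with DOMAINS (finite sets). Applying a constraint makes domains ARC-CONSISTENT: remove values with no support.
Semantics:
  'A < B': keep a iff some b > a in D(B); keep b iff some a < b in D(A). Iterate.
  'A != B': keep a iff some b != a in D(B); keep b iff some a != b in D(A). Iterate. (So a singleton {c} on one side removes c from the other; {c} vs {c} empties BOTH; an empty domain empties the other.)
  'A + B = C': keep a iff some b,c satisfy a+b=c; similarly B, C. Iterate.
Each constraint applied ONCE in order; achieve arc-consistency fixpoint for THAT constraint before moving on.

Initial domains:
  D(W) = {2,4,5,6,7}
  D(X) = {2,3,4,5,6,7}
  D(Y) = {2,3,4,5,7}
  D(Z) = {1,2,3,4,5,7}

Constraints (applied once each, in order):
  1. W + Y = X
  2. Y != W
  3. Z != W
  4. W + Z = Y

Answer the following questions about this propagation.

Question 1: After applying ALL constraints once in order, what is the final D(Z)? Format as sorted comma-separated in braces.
Constraint 1 (W + Y = X) on D(W)={2,4,5,6,7} D(Y)={2,3,4,5,7} D(X)={2,3,4,5,6,7}: W {2,4,5,6,7}->{2,4,5}; Y {2,3,4,5,7}->{2,3,4,5}; X {2,3,4,5,6,7}->{4,5,6,7}
Constraint 2 (Y != W) on D(Y)={2,3,4,5} D(W)={2,4,5}: no change
Constraint 3 (Z != W) on D(Z)={1,2,3,4,5,7} D(W)={2,4,5}: no change
Constraint 4 (W + Z = Y) on D(W)={2,4,5} D(Z)={1,2,3,4,5,7} D(Y)={2,3,4,5}: W {2,4,5}->{2,4}; Z {1,2,3,4,5,7}->{1,2,3}; Y {2,3,4,5}->{3,4,5}
So after all 4 constraints: D(Z) = {1,2,3}

Answer: {1,2,3}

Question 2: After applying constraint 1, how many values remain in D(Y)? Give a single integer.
Answer: 4

Derivation:
Constraint 1 (W + Y = X) on D(W)={2,4,5,6,7} D(Y)={2,3,4,5,7} D(X)={2,3,4,5,6,7}: W {2,4,5,6,7}->{2,4,5}; Y {2,3,4,5,7}->{2,3,4,5}; X {2,3,4,5,6,7}->{4,5,6,7}
So after constraint 1: D(Y)={2,3,4,5}, size = 4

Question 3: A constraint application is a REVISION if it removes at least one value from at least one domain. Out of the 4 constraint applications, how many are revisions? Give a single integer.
Constraint 1 (W + Y = X) on D(W)={2,4,5,6,7} D(Y)={2,3,4,5,7} D(X)={2,3,4,5,6,7}: W {2,4,5,6,7}->{2,4,5}; Y {2,3,4,5,7}->{2,3,4,5}; X {2,3,4,5,6,7}->{4,5,6,7} => REVISION
Constraint 2 (Y != W) on D(Y)={2,3,4,5} D(W)={2,4,5}: no change => not a revision
Constraint 3 (Z != W) on D(Z)={1,2,3,4,5,7} D(W)={2,4,5}: no change => not a revision
Constraint 4 (W + Z = Y) on D(W)={2,4,5} D(Z)={1,2,3,4,5,7} D(Y)={2,3,4,5}: W {2,4,5}->{2,4}; Z {1,2,3,4,5,7}->{1,2,3}; Y {2,3,4,5}->{3,4,5} => REVISION
Total revisions = 2

Answer: 2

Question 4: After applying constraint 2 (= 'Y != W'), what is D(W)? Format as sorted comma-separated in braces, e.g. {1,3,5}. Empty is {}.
Constraint 1 (W + Y = X) on D(W)={2,4,5,6,7} D(Y)={2,3,4,5,7} D(X)={2,3,4,5,6,7}: W {2,4,5,6,7}->{2,4,5}; Y {2,3,4,5,7}->{2,3,4,5}; X {2,3,4,5,6,7}->{4,5,6,7}
Constraint 2 (Y != W) on D(Y)={2,3,4,5} D(W)={2,4,5}: no change
So after constraint 2: D(W) = {2,4,5}

Answer: {2,4,5}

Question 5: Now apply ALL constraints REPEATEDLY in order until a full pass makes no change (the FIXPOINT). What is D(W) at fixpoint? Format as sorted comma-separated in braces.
pass 0 (initial): D(W)={2,4,5,6,7}
pass 1: W {2,4,5,6,7}->{2,4}; X {2,3,4,5,6,7}->{4,5,6,7}; Y {2,3,4,5,7}->{3,4,5}; Z {1,2,3,4,5,7}->{1,2,3}
pass 2: X {4,5,6,7}->{5,6,7}
pass 3: no change
Fixpoint after 3 passes: D(W) = {2,4}

Answer: {2,4}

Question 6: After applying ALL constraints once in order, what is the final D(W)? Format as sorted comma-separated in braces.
Constraint 1 (W + Y = X) on D(W)={2,4,5,6,7} D(Y)={2,3,4,5,7} D(X)={2,3,4,5,6,7}: W {2,4,5,6,7}->{2,4,5}; Y {2,3,4,5,7}->{2,3,4,5}; X {2,3,4,5,6,7}->{4,5,6,7}
Constraint 2 (Y != W) on D(Y)={2,3,4,5} D(W)={2,4,5}: no change
Constraint 3 (Z != W) on D(Z)={1,2,3,4,5,7} D(W)={2,4,5}: no change
Constraint 4 (W + Z = Y) on D(W)={2,4,5} D(Z)={1,2,3,4,5,7} D(Y)={2,3,4,5}: W {2,4,5}->{2,4}; Z {1,2,3,4,5,7}->{1,2,3}; Y {2,3,4,5}->{3,4,5}
So after all 4 constraints: D(W) = {2,4}

Answer: {2,4}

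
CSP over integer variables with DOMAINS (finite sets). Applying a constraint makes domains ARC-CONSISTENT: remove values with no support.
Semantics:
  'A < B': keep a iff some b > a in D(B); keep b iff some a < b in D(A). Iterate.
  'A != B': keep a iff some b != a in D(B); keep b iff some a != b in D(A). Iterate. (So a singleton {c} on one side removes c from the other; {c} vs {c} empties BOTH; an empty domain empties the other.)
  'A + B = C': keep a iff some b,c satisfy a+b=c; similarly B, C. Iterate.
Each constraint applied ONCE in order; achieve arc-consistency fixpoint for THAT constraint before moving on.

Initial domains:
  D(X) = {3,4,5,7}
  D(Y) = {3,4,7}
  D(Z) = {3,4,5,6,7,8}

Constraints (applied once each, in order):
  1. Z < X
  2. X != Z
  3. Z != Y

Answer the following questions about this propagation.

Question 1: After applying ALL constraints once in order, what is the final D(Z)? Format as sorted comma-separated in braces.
Answer: {3,4,5,6}

Derivation:
Constraint 1 (Z < X) on D(Z)={3,4,5,6,7,8} D(X)={3,4,5,7}: Z {3,4,5,6,7,8}->{3,4,5,6}; X {3,4,5,7}->{4,5,7}
Constraint 2 (X != Z) on D(X)={4,5,7} D(Z)={3,4,5,6}: no change
Constraint 3 (Z != Y) on D(Z)={3,4,5,6} D(Y)={3,4,7}: no change
So after all 3 constraints: D(Z) = {3,4,5,6}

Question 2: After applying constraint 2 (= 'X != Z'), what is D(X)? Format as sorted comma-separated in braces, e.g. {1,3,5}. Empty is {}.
Constraint 1 (Z < X) on D(Z)={3,4,5,6,7,8} D(X)={3,4,5,7}: Z {3,4,5,6,7,8}->{3,4,5,6}; X {3,4,5,7}->{4,5,7}
Constraint 2 (X != Z) on D(X)={4,5,7} D(Z)={3,4,5,6}: no change
So after constraint 2: D(X) = {4,5,7}

Answer: {4,5,7}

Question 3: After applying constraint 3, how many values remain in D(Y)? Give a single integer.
Answer: 3

Derivation:
Constraint 1 (Z < X) on D(Z)={3,4,5,6,7,8} D(X)={3,4,5,7}: Z {3,4,5,6,7,8}->{3,4,5,6}; X {3,4,5,7}->{4,5,7}
Constraint 2 (X != Z) on D(X)={4,5,7} D(Z)={3,4,5,6}: no change
Constraint 3 (Z != Y) on D(Z)={3,4,5,6} D(Y)={3,4,7}: no change
So after constraint 3: D(Y)={3,4,7}, size = 3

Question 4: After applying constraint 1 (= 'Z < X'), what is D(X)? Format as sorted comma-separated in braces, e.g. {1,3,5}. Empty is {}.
Answer: {4,5,7}

Derivation:
Constraint 1 (Z < X) on D(Z)={3,4,5,6,7,8} D(X)={3,4,5,7}: Z {3,4,5,6,7,8}->{3,4,5,6}; X {3,4,5,7}->{4,5,7}
So after constraint 1: D(X) = {4,5,7}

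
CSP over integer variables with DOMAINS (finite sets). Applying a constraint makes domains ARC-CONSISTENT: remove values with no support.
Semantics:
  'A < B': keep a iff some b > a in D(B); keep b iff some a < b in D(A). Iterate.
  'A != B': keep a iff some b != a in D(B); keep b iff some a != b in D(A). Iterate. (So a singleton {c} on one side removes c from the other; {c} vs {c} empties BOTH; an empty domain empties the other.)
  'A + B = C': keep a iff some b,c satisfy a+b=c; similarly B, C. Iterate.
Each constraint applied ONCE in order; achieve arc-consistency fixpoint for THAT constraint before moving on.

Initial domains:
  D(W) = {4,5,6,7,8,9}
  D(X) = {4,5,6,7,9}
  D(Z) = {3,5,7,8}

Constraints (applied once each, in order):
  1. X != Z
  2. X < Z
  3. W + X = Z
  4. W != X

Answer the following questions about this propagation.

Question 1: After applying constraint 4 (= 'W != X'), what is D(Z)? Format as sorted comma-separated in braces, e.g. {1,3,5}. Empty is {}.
Constraint 1 (X != Z) on D(X)={4,5,6,7,9} D(Z)={3,5,7,8}: no change
Constraint 2 (X < Z) on D(X)={4,5,6,7,9} D(Z)={3,5,7,8}: X {4,5,6,7,9}->{4,5,6,7}; Z {3,5,7,8}->{5,7,8}
Constraint 3 (W + X = Z) on D(W)={4,5,6,7,8,9} D(X)={4,5,6,7} D(Z)={5,7,8}: W {4,5,6,7,8,9}->{4}; X {4,5,6,7}->{4}; Z {5,7,8}->{8}
Constraint 4 (W != X) on D(W)={4} D(X)={4}: W {4}->{}; X {4}->{}
So after constraint 4: D(Z) = {8}

Answer: {8}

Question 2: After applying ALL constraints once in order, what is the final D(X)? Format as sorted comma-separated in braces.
Answer: {}

Derivation:
Constraint 1 (X != Z) on D(X)={4,5,6,7,9} D(Z)={3,5,7,8}: no change
Constraint 2 (X < Z) on D(X)={4,5,6,7,9} D(Z)={3,5,7,8}: X {4,5,6,7,9}->{4,5,6,7}; Z {3,5,7,8}->{5,7,8}
Constraint 3 (W + X = Z) on D(W)={4,5,6,7,8,9} D(X)={4,5,6,7} D(Z)={5,7,8}: W {4,5,6,7,8,9}->{4}; X {4,5,6,7}->{4}; Z {5,7,8}->{8}
Constraint 4 (W != X) on D(W)={4} D(X)={4}: W {4}->{}; X {4}->{}
So after all 4 constraints: D(X) = {}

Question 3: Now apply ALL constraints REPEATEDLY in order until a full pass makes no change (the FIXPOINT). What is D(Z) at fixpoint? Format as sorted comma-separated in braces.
pass 0 (initial): D(Z)={3,5,7,8}
pass 1: W {4,5,6,7,8,9}->{}; X {4,5,6,7,9}->{}; Z {3,5,7,8}->{8}
pass 2: Z {8}->{}
pass 3: no change
Fixpoint after 3 passes: D(Z) = {}

Answer: {}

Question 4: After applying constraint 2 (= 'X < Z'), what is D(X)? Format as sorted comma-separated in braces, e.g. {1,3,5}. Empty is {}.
Constraint 1 (X != Z) on D(X)={4,5,6,7,9} D(Z)={3,5,7,8}: no change
Constraint 2 (X < Z) on D(X)={4,5,6,7,9} D(Z)={3,5,7,8}: X {4,5,6,7,9}->{4,5,6,7}; Z {3,5,7,8}->{5,7,8}
So after constraint 2: D(X) = {4,5,6,7}

Answer: {4,5,6,7}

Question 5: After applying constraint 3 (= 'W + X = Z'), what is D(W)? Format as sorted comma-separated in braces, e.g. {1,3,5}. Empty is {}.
Constraint 1 (X != Z) on D(X)={4,5,6,7,9} D(Z)={3,5,7,8}: no change
Constraint 2 (X < Z) on D(X)={4,5,6,7,9} D(Z)={3,5,7,8}: X {4,5,6,7,9}->{4,5,6,7}; Z {3,5,7,8}->{5,7,8}
Constraint 3 (W + X = Z) on D(W)={4,5,6,7,8,9} D(X)={4,5,6,7} D(Z)={5,7,8}: W {4,5,6,7,8,9}->{4}; X {4,5,6,7}->{4}; Z {5,7,8}->{8}
So after constraint 3: D(W) = {4}

Answer: {4}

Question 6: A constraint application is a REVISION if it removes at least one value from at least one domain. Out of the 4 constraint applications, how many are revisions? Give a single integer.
Answer: 3

Derivation:
Constraint 1 (X != Z) on D(X)={4,5,6,7,9} D(Z)={3,5,7,8}: no change => not a revision
Constraint 2 (X < Z) on D(X)={4,5,6,7,9} D(Z)={3,5,7,8}: X {4,5,6,7,9}->{4,5,6,7}; Z {3,5,7,8}->{5,7,8} => REVISION
Constraint 3 (W + X = Z) on D(W)={4,5,6,7,8,9} D(X)={4,5,6,7} D(Z)={5,7,8}: W {4,5,6,7,8,9}->{4}; X {4,5,6,7}->{4}; Z {5,7,8}->{8} => REVISION
Constraint 4 (W != X) on D(W)={4} D(X)={4}: W {4}->{}; X {4}->{} => REVISION
Total revisions = 3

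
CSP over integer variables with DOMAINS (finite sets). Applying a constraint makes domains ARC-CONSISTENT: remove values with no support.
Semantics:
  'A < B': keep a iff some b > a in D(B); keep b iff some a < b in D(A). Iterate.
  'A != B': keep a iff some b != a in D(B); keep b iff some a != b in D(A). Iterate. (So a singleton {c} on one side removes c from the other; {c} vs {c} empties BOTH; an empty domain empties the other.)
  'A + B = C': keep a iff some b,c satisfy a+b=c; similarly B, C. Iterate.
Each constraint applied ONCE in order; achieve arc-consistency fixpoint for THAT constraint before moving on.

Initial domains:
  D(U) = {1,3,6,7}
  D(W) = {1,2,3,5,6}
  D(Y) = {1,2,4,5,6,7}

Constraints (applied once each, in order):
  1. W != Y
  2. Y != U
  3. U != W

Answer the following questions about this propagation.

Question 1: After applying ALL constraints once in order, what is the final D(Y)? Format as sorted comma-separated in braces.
Answer: {1,2,4,5,6,7}

Derivation:
Constraint 1 (W != Y) on D(W)={1,2,3,5,6} D(Y)={1,2,4,5,6,7}: no change
Constraint 2 (Y != U) on D(Y)={1,2,4,5,6,7} D(U)={1,3,6,7}: no change
Constraint 3 (U != W) on D(U)={1,3,6,7} D(W)={1,2,3,5,6}: no change
So after all 3 constraints: D(Y) = {1,2,4,5,6,7}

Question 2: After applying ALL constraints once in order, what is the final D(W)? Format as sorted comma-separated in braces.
Answer: {1,2,3,5,6}

Derivation:
Constraint 1 (W != Y) on D(W)={1,2,3,5,6} D(Y)={1,2,4,5,6,7}: no change
Constraint 2 (Y != U) on D(Y)={1,2,4,5,6,7} D(U)={1,3,6,7}: no change
Constraint 3 (U != W) on D(U)={1,3,6,7} D(W)={1,2,3,5,6}: no change
So after all 3 constraints: D(W) = {1,2,3,5,6}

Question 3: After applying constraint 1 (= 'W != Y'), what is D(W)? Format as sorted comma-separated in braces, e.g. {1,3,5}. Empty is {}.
Answer: {1,2,3,5,6}

Derivation:
Constraint 1 (W != Y) on D(W)={1,2,3,5,6} D(Y)={1,2,4,5,6,7}: no change
So after constraint 1: D(W) = {1,2,3,5,6}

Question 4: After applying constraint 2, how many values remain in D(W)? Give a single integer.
Constraint 1 (W != Y) on D(W)={1,2,3,5,6} D(Y)={1,2,4,5,6,7}: no change
Constraint 2 (Y != U) on D(Y)={1,2,4,5,6,7} D(U)={1,3,6,7}: no change
So after constraint 2: D(W)={1,2,3,5,6}, size = 5

Answer: 5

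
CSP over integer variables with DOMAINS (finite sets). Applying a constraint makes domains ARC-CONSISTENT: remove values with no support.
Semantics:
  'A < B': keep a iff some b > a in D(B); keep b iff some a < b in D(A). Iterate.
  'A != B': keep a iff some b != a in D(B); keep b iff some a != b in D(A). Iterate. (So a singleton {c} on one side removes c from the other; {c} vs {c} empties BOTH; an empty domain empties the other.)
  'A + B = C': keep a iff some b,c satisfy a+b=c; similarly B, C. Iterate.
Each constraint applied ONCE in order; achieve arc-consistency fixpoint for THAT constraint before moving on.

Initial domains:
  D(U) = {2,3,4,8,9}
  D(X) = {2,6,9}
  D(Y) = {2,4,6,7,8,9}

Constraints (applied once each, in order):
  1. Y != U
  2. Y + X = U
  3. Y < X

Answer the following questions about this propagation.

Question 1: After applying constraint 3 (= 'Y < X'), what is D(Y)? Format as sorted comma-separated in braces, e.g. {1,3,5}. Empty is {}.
Answer: {2}

Derivation:
Constraint 1 (Y != U) on D(Y)={2,4,6,7,8,9} D(U)={2,3,4,8,9}: no change
Constraint 2 (Y + X = U) on D(Y)={2,4,6,7,8,9} D(X)={2,6,9} D(U)={2,3,4,8,9}: Y {2,4,6,7,8,9}->{2,6,7}; X {2,6,9}->{2,6}; U {2,3,4,8,9}->{4,8,9}
Constraint 3 (Y < X) on D(Y)={2,6,7} D(X)={2,6}: Y {2,6,7}->{2}; X {2,6}->{6}
So after constraint 3: D(Y) = {2}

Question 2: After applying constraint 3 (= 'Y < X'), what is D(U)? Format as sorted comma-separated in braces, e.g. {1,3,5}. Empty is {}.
Constraint 1 (Y != U) on D(Y)={2,4,6,7,8,9} D(U)={2,3,4,8,9}: no change
Constraint 2 (Y + X = U) on D(Y)={2,4,6,7,8,9} D(X)={2,6,9} D(U)={2,3,4,8,9}: Y {2,4,6,7,8,9}->{2,6,7}; X {2,6,9}->{2,6}; U {2,3,4,8,9}->{4,8,9}
Constraint 3 (Y < X) on D(Y)={2,6,7} D(X)={2,6}: Y {2,6,7}->{2}; X {2,6}->{6}
So after constraint 3: D(U) = {4,8,9}

Answer: {4,8,9}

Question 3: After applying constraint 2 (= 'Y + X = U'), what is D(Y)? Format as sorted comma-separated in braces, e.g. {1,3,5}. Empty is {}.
Constraint 1 (Y != U) on D(Y)={2,4,6,7,8,9} D(U)={2,3,4,8,9}: no change
Constraint 2 (Y + X = U) on D(Y)={2,4,6,7,8,9} D(X)={2,6,9} D(U)={2,3,4,8,9}: Y {2,4,6,7,8,9}->{2,6,7}; X {2,6,9}->{2,6}; U {2,3,4,8,9}->{4,8,9}
So after constraint 2: D(Y) = {2,6,7}

Answer: {2,6,7}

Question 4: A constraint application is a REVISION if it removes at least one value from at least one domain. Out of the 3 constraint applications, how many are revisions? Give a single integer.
Answer: 2

Derivation:
Constraint 1 (Y != U) on D(Y)={2,4,6,7,8,9} D(U)={2,3,4,8,9}: no change => not a revision
Constraint 2 (Y + X = U) on D(Y)={2,4,6,7,8,9} D(X)={2,6,9} D(U)={2,3,4,8,9}: Y {2,4,6,7,8,9}->{2,6,7}; X {2,6,9}->{2,6}; U {2,3,4,8,9}->{4,8,9} => REVISION
Constraint 3 (Y < X) on D(Y)={2,6,7} D(X)={2,6}: Y {2,6,7}->{2}; X {2,6}->{6} => REVISION
Total revisions = 2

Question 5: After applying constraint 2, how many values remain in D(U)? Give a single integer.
Constraint 1 (Y != U) on D(Y)={2,4,6,7,8,9} D(U)={2,3,4,8,9}: no change
Constraint 2 (Y + X = U) on D(Y)={2,4,6,7,8,9} D(X)={2,6,9} D(U)={2,3,4,8,9}: Y {2,4,6,7,8,9}->{2,6,7}; X {2,6,9}->{2,6}; U {2,3,4,8,9}->{4,8,9}
So after constraint 2: D(U)={4,8,9}, size = 3

Answer: 3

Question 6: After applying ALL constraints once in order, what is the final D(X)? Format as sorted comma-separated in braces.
Answer: {6}

Derivation:
Constraint 1 (Y != U) on D(Y)={2,4,6,7,8,9} D(U)={2,3,4,8,9}: no change
Constraint 2 (Y + X = U) on D(Y)={2,4,6,7,8,9} D(X)={2,6,9} D(U)={2,3,4,8,9}: Y {2,4,6,7,8,9}->{2,6,7}; X {2,6,9}->{2,6}; U {2,3,4,8,9}->{4,8,9}
Constraint 3 (Y < X) on D(Y)={2,6,7} D(X)={2,6}: Y {2,6,7}->{2}; X {2,6}->{6}
So after all 3 constraints: D(X) = {6}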